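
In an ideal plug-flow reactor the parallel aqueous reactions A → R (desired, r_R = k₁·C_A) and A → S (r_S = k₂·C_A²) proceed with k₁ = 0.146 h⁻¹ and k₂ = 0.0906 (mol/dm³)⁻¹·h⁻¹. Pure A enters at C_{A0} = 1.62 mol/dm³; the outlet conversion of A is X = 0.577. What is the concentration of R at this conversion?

0.550 mol/dm³

C_A = C_{A0}(1−X) = 0.6853 mol/dm³.
Along a PFR/batch, dC_R/dC_A = −r_R/(r_R+r_S) = −k₁/(k₁+k₂·C_A).
Integrating from C_{A0} to C_A: C_R = (0.146/0.0906)·ln[(0.146+0.0906·1.62)/(0.146+0.0906·0.685)] = 1.611·ln(0.2928/0.2081) = 0.5502 mol/dm³.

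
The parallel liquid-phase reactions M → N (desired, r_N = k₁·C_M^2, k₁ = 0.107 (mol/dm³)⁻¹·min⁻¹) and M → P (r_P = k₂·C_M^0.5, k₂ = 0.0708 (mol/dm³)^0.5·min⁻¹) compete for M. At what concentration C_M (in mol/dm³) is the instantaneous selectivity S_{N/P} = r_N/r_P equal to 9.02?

3.29 mol/dm³

S_{N/P} = (k₁/k₂)·C_M^1.5 ⇒ C_M = (S·k₂/k₁)^(1/1.5).
= (9.02×0.0708/0.107)^(0.6667) = (5.968)^(0.6667) = 3.29 mol/dm³.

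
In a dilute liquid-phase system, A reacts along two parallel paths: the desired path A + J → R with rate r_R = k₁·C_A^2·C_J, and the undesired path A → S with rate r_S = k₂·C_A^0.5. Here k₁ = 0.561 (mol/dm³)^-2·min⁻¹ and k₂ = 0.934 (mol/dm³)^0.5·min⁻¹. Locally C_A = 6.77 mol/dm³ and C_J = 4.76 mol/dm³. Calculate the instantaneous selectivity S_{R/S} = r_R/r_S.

S_{R/S} = r_R/r_S = (k₁·C_A^2·C_J)/(k₂·C_A^0.5) = (k₁/k₂)·C_A^1.5·C_J.
= (0.561×6.770^2×4.760) / (0.934×6.770^0.5) = 122.4/2.430 = 50.4.
Since the desired path is higher order in A, keeping C_A high (PFR or concentrated feed) favours R.

50.4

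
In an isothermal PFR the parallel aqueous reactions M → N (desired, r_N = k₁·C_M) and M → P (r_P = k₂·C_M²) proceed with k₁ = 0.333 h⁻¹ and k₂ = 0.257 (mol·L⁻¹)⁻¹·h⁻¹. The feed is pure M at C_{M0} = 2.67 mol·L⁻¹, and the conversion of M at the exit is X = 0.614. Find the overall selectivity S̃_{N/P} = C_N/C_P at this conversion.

C_M = C_{M0}(1−X) = 1.031 mol·L⁻¹.
Along a PFR/batch, dC_N/dC_M = −r_N/(r_N+r_P) = −k₁/(k₁+k₂·C_M).
Integrating from C_{M0} to C_M: C_N = (0.333/0.257)·ln[(0.333+0.257·2.67)/(0.333+0.257·1.03)] = 1.296·ln(1.019/0.5979) = 0.6911 mol·L⁻¹.
C_P = (C_{M0}−C_M)−C_N = 0.9483 mol·L⁻¹; S̃_{N/P} = 0.6911/0.9483 = 0.729.

0.729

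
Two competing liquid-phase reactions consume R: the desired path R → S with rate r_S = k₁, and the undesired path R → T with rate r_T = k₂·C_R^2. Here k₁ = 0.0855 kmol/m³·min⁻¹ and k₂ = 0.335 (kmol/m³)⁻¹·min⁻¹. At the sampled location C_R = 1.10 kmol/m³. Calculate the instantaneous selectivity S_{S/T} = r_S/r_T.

S_{S/T} = r_S/r_T = (k₁)/(k₂·C_R^2) = (k₁/k₂)·C_R^-2.
= (0.0855) / (0.335×1.100^2) = 0.08550/0.4054 = 0.211.
The undesired path is higher order in R, so low C_R (CSTR or dilute feed) favours S.

0.211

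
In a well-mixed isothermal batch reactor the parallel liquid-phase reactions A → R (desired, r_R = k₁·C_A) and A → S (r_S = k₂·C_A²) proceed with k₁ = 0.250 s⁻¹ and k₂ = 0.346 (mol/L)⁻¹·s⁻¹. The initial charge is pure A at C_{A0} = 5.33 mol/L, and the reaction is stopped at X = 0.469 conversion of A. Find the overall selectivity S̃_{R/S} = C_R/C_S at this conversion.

C_A = C_{A0}(1−X) = 2.830 mol/L.
Along a PFR/batch, dC_R/dC_A = −r_R/(r_R+r_S) = −k₁/(k₁+k₂·C_A).
Integrating from C_{A0} to C_A: C_R = (0.250/0.346)·ln[(0.250+0.346·5.33)/(0.250+0.346·2.83)] = 0.7225·ln(2.094/1.229) = 0.3849 mol/L.
C_S = (C_{A0}−C_A)−C_R = 2.115 mol/L; S̃_{R/S} = 0.3849/2.115 = 0.182.

0.182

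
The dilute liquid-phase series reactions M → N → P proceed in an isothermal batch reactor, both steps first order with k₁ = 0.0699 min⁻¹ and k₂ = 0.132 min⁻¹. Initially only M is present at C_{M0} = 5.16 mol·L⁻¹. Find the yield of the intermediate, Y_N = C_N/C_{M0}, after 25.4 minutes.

The intermediate concentration in a first-order A→B→C sequence is C_N = k₁C_{M0}(e^(−k₁t) − e^(−k₂t))/(k₂−k₁).
e^(−k₁t) = e^(−0.0699×25.4) = e^(−1.775) = 0.1694; e^(−k₂t) = e^(−3.353) = 0.03499.
C_N = 0.0699×5.16/(0.132−0.0699) × (0.1694−0.03499) = 5.808×0.1344 = 0.7807 mol·L⁻¹.
Y_N = C_N/C_{M0} = 0.7807/5.16 = 0.151.

0.151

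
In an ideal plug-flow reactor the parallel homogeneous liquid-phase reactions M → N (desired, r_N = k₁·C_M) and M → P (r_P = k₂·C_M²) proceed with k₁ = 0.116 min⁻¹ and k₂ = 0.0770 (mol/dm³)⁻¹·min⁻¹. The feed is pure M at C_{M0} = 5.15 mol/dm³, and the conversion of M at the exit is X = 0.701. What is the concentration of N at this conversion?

C_M = C_{M0}(1−X) = 1.540 mol/dm³.
Along a PFR/batch, dC_N/dC_M = −r_N/(r_N+r_P) = −k₁/(k₁+k₂·C_M).
Integrating from C_{M0} to C_M: C_N = (0.116/0.0770)·ln[(0.116+0.0770·5.15)/(0.116+0.0770·1.54)] = 1.506·ln(0.5126/0.2346) = 1.178 mol/dm³.

1.18 mol/dm³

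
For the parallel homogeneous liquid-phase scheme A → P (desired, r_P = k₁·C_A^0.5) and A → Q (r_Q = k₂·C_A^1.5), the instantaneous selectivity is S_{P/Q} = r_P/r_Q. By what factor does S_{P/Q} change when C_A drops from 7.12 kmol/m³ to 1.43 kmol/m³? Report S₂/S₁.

4.98

S_{P/Q} = (k₁/k₂)·C_A⁻¹, so S₂/S₁ = (C_{A,2}/C_{A,1})⁻¹.
= 7.12/1.43 = 4.98.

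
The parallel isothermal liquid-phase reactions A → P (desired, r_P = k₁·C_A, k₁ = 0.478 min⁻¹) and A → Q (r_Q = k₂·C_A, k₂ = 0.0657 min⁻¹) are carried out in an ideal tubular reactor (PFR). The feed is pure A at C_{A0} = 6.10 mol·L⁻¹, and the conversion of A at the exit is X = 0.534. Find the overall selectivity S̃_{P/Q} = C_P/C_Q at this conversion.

C_A = C_{A0}(1−X) = 2.843 mol·L⁻¹.
Both paths are first order in A, so the instantaneous fraction to P is constant: dC_P/d(−C_A) = k₁/(k₁+k₂) = 0.8792.
C_P = 0.8792·(C_{A0}−C_A) = 0.8792×3.257 = 2.86 mol·L⁻¹.
C_Q = (C_{A0}−C_A)−C_P = 0.3936 mol·L⁻¹; S̃_{P/Q} = 2.864/0.3936 = 7.28.

7.28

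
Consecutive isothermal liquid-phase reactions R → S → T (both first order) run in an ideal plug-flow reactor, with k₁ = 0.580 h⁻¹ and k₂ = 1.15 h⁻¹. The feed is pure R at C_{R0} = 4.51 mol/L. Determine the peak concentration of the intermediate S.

At the optimum, C_{S,max}/C_{R0} = (k₁/k₂)^[k₂/(k₂−k₁)].
= (0.580/1.15)^(1.15/(1.15−0.580)) = (0.5043)^(2.018) = 0.2513.
C_{S,max} = 0.2513×4.51 = 1.13 mol/L.

1.13 mol/L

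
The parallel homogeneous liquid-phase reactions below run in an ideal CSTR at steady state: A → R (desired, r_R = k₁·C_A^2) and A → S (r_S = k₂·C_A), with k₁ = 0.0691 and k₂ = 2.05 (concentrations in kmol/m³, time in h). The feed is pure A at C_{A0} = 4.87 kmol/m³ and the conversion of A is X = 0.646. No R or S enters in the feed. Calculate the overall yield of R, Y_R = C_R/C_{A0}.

Exit C_A = C_{A0}(1−X) = 4.87×0.354 = 1.724 kmol/m³.
Rates in a CSTR are evaluated at the outlet concentration: r_R = 0.0691×1.724^2 = 0.2054, r_S = 2.05×1.724 = 3.534.
Fraction of consumed A going to R: r_R/(r_R+r_S) = 0.05492.
C_R = 0.05492·C_{A0}·X = 0.05492×4.87×0.646 = 0.173 kmol/m³; Y_R = C_R/C_{A0} = 0.0355.

0.0355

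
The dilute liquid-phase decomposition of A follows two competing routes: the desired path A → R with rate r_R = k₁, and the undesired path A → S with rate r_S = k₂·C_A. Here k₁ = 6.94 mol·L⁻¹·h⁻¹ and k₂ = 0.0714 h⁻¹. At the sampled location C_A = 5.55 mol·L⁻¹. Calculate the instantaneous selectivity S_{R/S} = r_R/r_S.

17.5

S_{R/S} = r_R/r_S = (k₁)/(k₂·C_A) = (k₁/k₂)·C_A⁻¹.
= (6.94) / (0.0714×5.550) = 6.940/0.3963 = 17.5.
The undesired path is higher order in A, so low C_A (CSTR or dilute feed) favours R.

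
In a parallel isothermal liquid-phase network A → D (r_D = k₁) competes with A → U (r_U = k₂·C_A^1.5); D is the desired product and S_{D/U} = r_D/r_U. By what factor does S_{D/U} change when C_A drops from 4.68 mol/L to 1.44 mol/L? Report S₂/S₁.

S_{D/U} = (k₁/k₂)·C_A^-1.5, so S₂/S₁ = (C_{A,2}/C_{A,1})^-1.5.
= (1.44/4.68)^(-1.5) = (0.3077)^(-1.5) = 5.86.
Selectivity toward D rises as C_A falls — low-concentration operation is favoured.

5.86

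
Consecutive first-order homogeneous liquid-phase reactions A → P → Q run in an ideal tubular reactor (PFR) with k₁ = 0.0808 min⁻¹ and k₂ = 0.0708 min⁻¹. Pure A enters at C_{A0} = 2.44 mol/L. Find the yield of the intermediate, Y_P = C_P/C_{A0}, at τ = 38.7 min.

0.167

The intermediate concentration in a first-order A→B→C sequence is C_P = k₁C_{A0}(e^(−k₁τ) − e^(−k₂τ))/(k₂−k₁).
e^(−k₁τ) = e^(−0.0808×38.7) = e^(−3.127) = 0.04385; e^(−k₂τ) = e^(−2.740) = 0.06457.
C_P = 0.0808×2.44/(0.0708−0.0808) × (0.04385−0.06457) = (-19.72)×(-0.02072) = 0.4085 mol/L.
Y_P = C_P/C_{A0} = 0.4085/2.44 = 0.167.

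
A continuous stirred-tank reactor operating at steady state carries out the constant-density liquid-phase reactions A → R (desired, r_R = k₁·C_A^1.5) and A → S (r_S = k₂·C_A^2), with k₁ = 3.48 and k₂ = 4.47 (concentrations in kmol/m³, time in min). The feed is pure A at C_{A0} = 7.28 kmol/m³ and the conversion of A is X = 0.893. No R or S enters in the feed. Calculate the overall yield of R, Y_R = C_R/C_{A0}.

Exit C_A = C_{A0}(1−X) = 7.28×0.107 = 0.7790 kmol/m³.
In a CSTR the entire volume is at exit conditions, so r_R = 3.48×0.7790^1.5 = 2.393 and r_S = 4.47×0.7790^2 = 2.712.
Fraction of consumed A going to R: r_R/(r_R+r_S) = 0.4687.
C_R = 0.4687·C_{A0}·X = 0.4687×7.28×0.893 = 3.05 kmol/m³; Y_R = C_R/C_{A0} = 0.419.

0.419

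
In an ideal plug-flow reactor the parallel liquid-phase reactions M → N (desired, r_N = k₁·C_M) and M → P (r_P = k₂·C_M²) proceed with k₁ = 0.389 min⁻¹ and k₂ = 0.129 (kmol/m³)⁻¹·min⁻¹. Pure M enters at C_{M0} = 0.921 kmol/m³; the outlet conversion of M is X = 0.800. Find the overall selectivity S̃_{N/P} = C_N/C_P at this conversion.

5.59

C_M = C_{M0}(1−X) = 0.1842 kmol/m³.
Along a PFR/batch, dC_N/dC_M = −r_N/(r_N+r_P) = −k₁/(k₁+k₂·C_M).
Integrating from C_{M0} to C_M: C_N = (0.389/0.129)·ln[(0.389+0.129·0.921)/(0.389+0.129·0.184)] = 3.016·ln(0.5078/0.4128) = 0.6249 kmol/m³.
C_P = (C_{M0}−C_M)−C_N = 0.1119 kmol/m³; S̃_{N/P} = 0.6249/0.1119 = 5.59.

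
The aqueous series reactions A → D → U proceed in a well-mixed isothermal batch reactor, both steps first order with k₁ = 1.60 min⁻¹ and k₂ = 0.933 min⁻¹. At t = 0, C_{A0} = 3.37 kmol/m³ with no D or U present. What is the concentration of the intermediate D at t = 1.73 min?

1.10 kmol/m³

For first-order series with pure A initially, C_D(t) = k₁C_{A0}/(k₂−k₁)·(e^(−k₁t) − e^(−k₂t)).
e^(−k₁t) = e^(−1.60×1.73) = e^(−2.768) = 0.06279; e^(−k₂t) = e^(−1.614) = 0.1991.
C_D = 1.60×3.37/(0.933−1.60) × (0.06279−0.1991) = (-8.084)×(-0.1363) = 1.102 kmol/m³.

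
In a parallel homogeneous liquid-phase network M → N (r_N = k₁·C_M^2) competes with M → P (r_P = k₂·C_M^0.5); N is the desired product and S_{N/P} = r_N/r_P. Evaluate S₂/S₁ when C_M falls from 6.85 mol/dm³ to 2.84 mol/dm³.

S_{N/P} = (k₁/k₂)·C_M^1.5, so S₂/S₁ = (C_{M,2}/C_{M,1})^1.5.
= (2.84/6.85)^1.5 = (0.4146)^1.5 = 0.267.

0.267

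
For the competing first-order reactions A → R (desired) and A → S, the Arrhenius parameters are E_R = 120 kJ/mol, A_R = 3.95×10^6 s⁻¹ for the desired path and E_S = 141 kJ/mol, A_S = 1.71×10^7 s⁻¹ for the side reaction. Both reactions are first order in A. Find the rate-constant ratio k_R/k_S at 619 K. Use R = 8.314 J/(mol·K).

Since both paths have the same order in A, the concentration cancels and S_{R/S} = k_R/k_S = (A_R/A_S)·exp[(E_S−E_R)/(RT)].
(E_S−E_R)/(RT) = (141−120)×10³/(8.314×619) = 21000/5146 = 4.081.
k_R/k_S = (3.95×10^6/1.71×10^7)·exp(4.081) = 0.2310 × 59.18 = 13.7.

13.7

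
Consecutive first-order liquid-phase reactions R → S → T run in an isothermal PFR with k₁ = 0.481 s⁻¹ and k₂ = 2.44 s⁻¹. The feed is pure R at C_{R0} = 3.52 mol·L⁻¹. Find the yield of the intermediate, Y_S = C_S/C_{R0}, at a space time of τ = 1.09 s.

Solving the coupled first-order balances gives C_S(τ) = [k₁/(k₂−k₁)]·C_{R0}·(e^(−k₁τ) − e^(−k₂τ)).
e^(−k₁τ) = e^(−0.481×1.09) = e^(−0.5243) = 0.5920; e^(−k₂τ) = e^(−2.660) = 0.06998.
C_S = 0.481×3.52/(2.44−0.481) × (0.5920−0.06998) = 0.8643×0.5220 = 0.4512 mol·L⁻¹.
Y_S = C_S/C_{R0} = 0.4512/3.52 = 0.128.

0.128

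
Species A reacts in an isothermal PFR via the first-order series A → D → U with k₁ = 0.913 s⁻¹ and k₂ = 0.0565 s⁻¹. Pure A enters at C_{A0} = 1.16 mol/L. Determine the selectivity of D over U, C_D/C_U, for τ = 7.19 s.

For first-order series with pure A initially, C_D(τ) = k₁C_{A0}/(k₂−k₁)·(e^(−k₁τ) − e^(−k₂τ)).
e^(−k₁τ) = e^(−0.913×7.19) = e^(−6.564) = 0.001410; e^(−k₂τ) = e^(−0.4062) = 0.6662.
C_D = 0.913×1.16/(0.0565−0.913) × (0.001410−0.6662) = (-1.237)×(-0.6647) = 0.8220 mol/L.
C_A = C_{A0}e^(−k₁τ) = 0.001635 mol/L, so C_U = C_{A0}−C_A−C_D = 0.3364 mol/L; C_D/C_U = 2.44.

2.44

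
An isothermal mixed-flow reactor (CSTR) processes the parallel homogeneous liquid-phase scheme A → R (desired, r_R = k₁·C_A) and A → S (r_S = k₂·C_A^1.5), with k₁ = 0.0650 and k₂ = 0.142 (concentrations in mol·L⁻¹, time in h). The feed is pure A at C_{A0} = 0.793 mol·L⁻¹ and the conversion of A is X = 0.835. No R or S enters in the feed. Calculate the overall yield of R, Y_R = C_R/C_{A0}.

Exit C_A = C_{A0}(1−X) = 0.793×0.165 = 0.1308 mol·L⁻¹.
Rates in a CSTR are evaluated at the outlet concentration: r_R = 0.0650×0.1308 = 0.008505, r_S = 0.142×0.1308^1.5 = 0.006721.
Fraction of consumed A going to R: r_R/(r_R+r_S) = 0.5586.
C_R = 0.5586·C_{A0}·X = 0.5586×0.793×0.835 = 0.370 mol·L⁻¹; Y_R = C_R/C_{A0} = 0.466.

0.466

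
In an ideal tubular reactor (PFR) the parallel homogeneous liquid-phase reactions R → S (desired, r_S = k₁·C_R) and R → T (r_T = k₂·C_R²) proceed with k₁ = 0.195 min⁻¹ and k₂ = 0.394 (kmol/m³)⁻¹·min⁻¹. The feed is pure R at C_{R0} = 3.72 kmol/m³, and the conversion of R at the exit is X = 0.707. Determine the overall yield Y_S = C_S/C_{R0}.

0.130

C_R = C_{R0}(1−X) = 1.090 kmol/m³.
Along a PFR/batch, dC_S/dC_R = −r_S/(r_S+r_T) = −k₁/(k₁+k₂·C_R).
Integrating from C_{R0} to C_R: C_S = (0.195/0.394)·ln[(0.195+0.394·3.72)/(0.195+0.394·1.09)] = 0.4949·ln(1.661/0.6244) = 0.4841 kmol/m³.
Y_S = C_S/C_{R0} = 0.4841/3.72 = 0.130.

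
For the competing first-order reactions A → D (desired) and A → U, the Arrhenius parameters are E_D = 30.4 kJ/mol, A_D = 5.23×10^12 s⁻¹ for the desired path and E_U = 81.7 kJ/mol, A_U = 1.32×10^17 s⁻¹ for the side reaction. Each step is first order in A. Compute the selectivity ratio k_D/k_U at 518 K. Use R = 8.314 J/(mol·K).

Since both paths have the same order in A, the concentration cancels and S_{D/U} = k_D/k_U = (A_D/A_U)·exp[(E_U−E_D)/(RT)].
(E_U−E_D)/(RT) = (81.7−30.4)×10³/(8.314×518) = 51300/4307 = 11.91.
k_D/k_U = (5.23×10^12/1.32×10^17)·exp(11.91) = 3.962×10^-5 × 1.490×10^5 = 5.90.
Since E_D < E_U, lowering the temperature improves selectivity toward D.

5.90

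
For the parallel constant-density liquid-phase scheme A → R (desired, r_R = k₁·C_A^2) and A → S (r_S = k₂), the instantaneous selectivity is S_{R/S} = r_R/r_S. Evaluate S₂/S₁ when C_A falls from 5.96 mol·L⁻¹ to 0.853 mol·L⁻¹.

0.0205

S_{R/S} = (k₁/k₂)·C_A^2, so S₂/S₁ = (C_{A,2}/C_{A,1})^2.
= (0.853/5.96)^2 = (0.1431)^2 = 0.0205.
Selectivity toward R falls as C_A falls — high-concentration operation is favoured.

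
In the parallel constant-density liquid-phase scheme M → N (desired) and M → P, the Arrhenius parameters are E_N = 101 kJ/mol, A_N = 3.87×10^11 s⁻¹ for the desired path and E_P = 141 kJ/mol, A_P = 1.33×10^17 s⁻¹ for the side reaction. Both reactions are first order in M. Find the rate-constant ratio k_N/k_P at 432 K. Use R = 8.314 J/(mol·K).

With equal orders, S_{N/P} = k_N/k_P = (A_N/A_P)·exp[(E_P−E_N)/(RT)].
(E_P−E_N)/(RT) = (141−101)×10³/(8.314×432) = 40000/3592 = 11.14.
k_N/k_P = (3.87×10^11/1.33×10^17)·exp(11.14) = 2.910×10^-6 × 68662 = 0.200.
Since E_N < E_P, lowering the temperature improves selectivity toward N.

0.200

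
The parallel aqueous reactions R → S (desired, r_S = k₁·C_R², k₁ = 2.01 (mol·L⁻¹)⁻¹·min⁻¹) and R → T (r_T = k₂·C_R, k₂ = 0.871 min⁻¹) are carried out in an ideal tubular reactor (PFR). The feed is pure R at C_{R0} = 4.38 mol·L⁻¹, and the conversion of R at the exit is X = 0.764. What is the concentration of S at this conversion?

C_R = C_{R0}(1−X) = 1.034 mol·L⁻¹.
Along a PFR/batch, dC_T/dC_R = −r_T/(r_S+r_T) = −k₂/(k₂+k₁·C_R).
Integrating from C_{R0} to C_R: C_T = (0.871/2.01)·ln[(0.871+2.01·4.38)/(0.871+2.01·1.03)] = 0.4333·ln(9.675/2.949) = 0.5149 mol·L⁻¹.
Then C_S = (C_{R0}−C_R) − C_T = 3.346 − 0.5149 = 2.831 mol·L⁻¹.

2.83 mol·L⁻¹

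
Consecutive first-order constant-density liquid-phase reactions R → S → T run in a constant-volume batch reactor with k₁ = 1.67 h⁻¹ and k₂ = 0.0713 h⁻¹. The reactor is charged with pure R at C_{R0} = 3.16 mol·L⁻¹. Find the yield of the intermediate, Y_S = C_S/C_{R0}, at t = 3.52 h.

For first-order series with pure R initially, C_S(t) = k₁C_{R0}/(k₂−k₁)·(e^(−k₁t) − e^(−k₂t)).
e^(−k₁t) = e^(−1.67×3.52) = e^(−5.878) = 0.002799; e^(−k₂t) = e^(−0.2510) = 0.7780.
C_S = 1.67×3.16/(0.0713−1.67) × (0.002799−0.7780) = (-3.301)×(-0.7752) = 2.559 mol·L⁻¹.
Y_S = C_S/C_{R0} = 2.559/3.16 = 0.810.

0.810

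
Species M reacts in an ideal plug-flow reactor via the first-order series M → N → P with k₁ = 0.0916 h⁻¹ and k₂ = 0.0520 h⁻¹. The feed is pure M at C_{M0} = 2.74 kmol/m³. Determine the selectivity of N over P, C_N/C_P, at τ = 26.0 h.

0.736

For first-order series with pure M initially, C_N(τ) = k₁C_{M0}/(k₂−k₁)·(e^(−k₁τ) − e^(−k₂τ)).
e^(−k₁τ) = e^(−0.0916×26.0) = e^(−2.382) = 0.09240; e^(−k₂τ) = e^(−1.352) = 0.2587.
C_N = 0.0916×2.74/(0.0520−0.0916) × (0.09240−0.2587) = (-6.338)×(-0.1663) = 1.054 kmol/m³.
C_M = C_{M0}e^(−k₁τ) = 0.2532 kmol/m³, so C_P = C_{M0}−C_M−C_N = 1.433 kmol/m³; C_N/C_P = 0.736.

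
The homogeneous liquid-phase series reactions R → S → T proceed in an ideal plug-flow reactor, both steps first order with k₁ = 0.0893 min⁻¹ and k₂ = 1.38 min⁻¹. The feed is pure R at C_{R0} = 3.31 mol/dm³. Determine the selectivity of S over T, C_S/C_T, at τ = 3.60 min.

0.221

Solving the coupled first-order balances gives C_S(τ) = [k₁/(k₂−k₁)]·C_{R0}·(e^(−k₁τ) − e^(−k₂τ)).
e^(−k₁τ) = e^(−0.0893×3.60) = e^(−0.3215) = 0.7251; e^(−k₂τ) = e^(−4.968) = 0.006957.
C_S = 0.0893×3.31/(1.38−0.0893) × (0.7251−0.006957) = 0.2290×0.7181 = 0.1645 mol/dm³.
C_R = C_{R0}e^(−k₁τ) = 2.400 mol/dm³, so C_T = C_{R0}−C_R−C_S = 0.7455 mol/dm³; C_S/C_T = 0.221.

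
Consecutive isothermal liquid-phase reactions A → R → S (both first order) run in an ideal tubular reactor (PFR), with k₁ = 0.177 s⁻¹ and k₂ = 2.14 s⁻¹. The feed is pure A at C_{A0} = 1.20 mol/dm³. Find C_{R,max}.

0.0793 mol/dm³

At the optimum, C_{R,max}/C_{A0} = (k₁/k₂)^[k₂/(k₂−k₁)].
= (0.177/2.14)^(2.14/(2.14−0.177)) = (0.08271)^(1.090) = 0.06606.
C_{R,max} = 0.06606×1.20 = 0.0793 mol/dm³.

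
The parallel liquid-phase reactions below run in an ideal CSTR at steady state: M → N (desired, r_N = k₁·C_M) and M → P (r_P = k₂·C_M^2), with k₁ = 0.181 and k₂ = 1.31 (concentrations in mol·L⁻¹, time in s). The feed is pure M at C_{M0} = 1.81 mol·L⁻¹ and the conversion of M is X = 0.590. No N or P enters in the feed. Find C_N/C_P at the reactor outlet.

Exit C_M = C_{M0}(1−X) = 1.81×0.410 = 0.7421 mol·L⁻¹.
A CSTR operates uniformly at the exit composition, giving r_N = 0.1343 and r_P = 0.7214 (each k·C_M^n at C_M = 0.7421).
Overall selectivity = C_N/C_P = r_Nτ/(r_Pτ) = r_N/r_P = 0.186.

0.186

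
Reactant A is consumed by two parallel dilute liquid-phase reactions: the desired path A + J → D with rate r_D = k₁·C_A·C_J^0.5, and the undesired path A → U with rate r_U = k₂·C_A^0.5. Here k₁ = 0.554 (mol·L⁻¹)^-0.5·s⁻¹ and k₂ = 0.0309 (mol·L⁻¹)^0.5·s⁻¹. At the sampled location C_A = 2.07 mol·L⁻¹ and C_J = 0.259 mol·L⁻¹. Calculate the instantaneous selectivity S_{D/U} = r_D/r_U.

13.1

S_{D/U} = r_D/r_U = (k₁·C_A·C_J^0.5)/(k₂·C_A^0.5) = (k₁/k₂)·C_A^0.5·C_J^0.5.
= (0.554×2.070×0.2590^0.5) / (0.0309×2.070^0.5) = 0.5836/0.04446 = 13.1.
Since the desired path is higher order in A, keeping C_A high (PFR or concentrated feed) favours D.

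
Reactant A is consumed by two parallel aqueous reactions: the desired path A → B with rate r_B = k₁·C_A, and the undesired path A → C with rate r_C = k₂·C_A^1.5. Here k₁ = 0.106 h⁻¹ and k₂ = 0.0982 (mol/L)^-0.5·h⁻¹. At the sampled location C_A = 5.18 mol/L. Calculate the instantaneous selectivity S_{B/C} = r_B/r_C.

S_{B/C} = r_B/r_C = (k₁·C_A)/(k₂·C_A^1.5) = (k₁/k₂)·C_A^-0.5.
= (0.106×5.180) / (0.0982×5.180^1.5) = 0.5491/1.158 = 0.474.
The undesired path is higher order in A, so low C_A (CSTR or dilute feed) favours B.

0.474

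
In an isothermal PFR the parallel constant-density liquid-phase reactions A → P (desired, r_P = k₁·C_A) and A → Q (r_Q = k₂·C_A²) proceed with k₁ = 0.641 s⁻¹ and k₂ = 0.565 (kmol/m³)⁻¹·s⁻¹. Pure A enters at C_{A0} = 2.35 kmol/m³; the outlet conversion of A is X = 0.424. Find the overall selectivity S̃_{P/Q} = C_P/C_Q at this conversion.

C_A = C_{A0}(1−X) = 1.354 kmol/m³.
Along a PFR/batch, dC_P/dC_A = −r_P/(r_P+r_Q) = −k₁/(k₁+k₂·C_A).
Integrating from C_{A0} to C_A: C_P = (0.641/0.565)·ln[(0.641+0.565·2.35)/(0.641+0.565·1.35)] = 1.135·ln(1.969/1.406) = 0.3821 kmol/m³.
C_Q = (C_{A0}−C_A)−C_P = 0.6143 kmol/m³; S̃_{P/Q} = 0.3821/0.6143 = 0.622.

0.622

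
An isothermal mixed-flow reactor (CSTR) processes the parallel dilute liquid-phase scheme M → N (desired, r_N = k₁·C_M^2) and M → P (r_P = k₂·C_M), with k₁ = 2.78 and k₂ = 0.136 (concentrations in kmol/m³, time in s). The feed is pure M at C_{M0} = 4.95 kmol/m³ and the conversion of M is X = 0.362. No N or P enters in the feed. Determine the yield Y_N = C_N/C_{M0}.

0.356

Exit C_M = C_{M0}(1−X) = 4.95×0.638 = 3.158 kmol/m³.
A CSTR operates uniformly at the exit composition, giving r_N = 27.73 and r_P = 0.4295 (each k·C_M^n at C_M = 3.158).
Fraction of consumed M going to N: r_N/(r_N+r_P) = 0.9847.
C_N = 0.9847·C_{M0}·X = 0.9847×4.95×0.362 = 1.76 kmol/m³; Y_N = C_N/C_{M0} = 0.356.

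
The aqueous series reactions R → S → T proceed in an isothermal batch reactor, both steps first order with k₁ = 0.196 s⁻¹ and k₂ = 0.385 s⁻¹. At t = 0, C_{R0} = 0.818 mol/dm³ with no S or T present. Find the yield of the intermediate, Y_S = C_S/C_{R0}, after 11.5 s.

0.0965

The intermediate concentration in a first-order A→B→C sequence is C_S = k₁C_{R0}(e^(−k₁t) − e^(−k₂t))/(k₂−k₁).
e^(−k₁t) = e^(−0.196×11.5) = e^(−2.254) = 0.1050; e^(−k₂t) = e^(−4.428) = 0.01194.
C_S = 0.196×0.818/(0.385−0.196) × (0.1050−0.01194) = 0.8483×0.09303 = 0.07892 mol/dm³.
Y_S = C_S/C_{R0} = 0.07892/0.818 = 0.0965.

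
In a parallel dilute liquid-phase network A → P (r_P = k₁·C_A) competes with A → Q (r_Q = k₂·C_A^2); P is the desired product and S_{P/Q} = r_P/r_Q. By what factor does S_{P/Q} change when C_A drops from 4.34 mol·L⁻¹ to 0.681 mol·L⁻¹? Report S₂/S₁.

S_{P/Q} = (k₁/k₂)·C_A⁻¹, so S₂/S₁ = (C_{A,2}/C_{A,1})⁻¹.
= 4.34/0.681 = 6.37.

6.37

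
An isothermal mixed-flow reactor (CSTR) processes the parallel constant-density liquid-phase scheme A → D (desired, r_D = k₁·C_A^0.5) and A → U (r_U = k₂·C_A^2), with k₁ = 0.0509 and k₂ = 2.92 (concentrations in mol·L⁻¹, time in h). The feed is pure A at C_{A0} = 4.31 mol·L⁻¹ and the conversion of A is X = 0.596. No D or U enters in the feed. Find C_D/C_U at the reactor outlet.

0.00759

Exit C_A = C_{A0}(1−X) = 4.31×0.404 = 1.741 mol·L⁻¹.
In a CSTR the entire volume is at exit conditions, so r_D = 0.0509×1.741^0.5 = 0.06717 and r_U = 2.92×1.741^2 = 8.853.
Overall selectivity = C_D/C_U = r_Dτ/(r_Uτ) = r_D/r_U = 0.00759.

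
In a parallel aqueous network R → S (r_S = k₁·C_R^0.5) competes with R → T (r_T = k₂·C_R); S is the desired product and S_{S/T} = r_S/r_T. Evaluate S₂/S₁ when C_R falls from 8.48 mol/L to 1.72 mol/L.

2.22

S_{S/T} = (k₁/k₂)·C_R^-0.5, so S₂/S₁ = (C_{R,2}/C_{R,1})^-0.5.
= (1.72/8.48)^(-0.5) = (0.2028)^(-0.5) = 2.22.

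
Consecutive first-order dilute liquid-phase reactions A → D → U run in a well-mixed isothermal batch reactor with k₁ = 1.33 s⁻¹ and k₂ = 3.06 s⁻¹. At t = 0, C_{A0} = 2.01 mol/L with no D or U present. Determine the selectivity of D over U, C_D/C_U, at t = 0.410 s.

The intermediate concentration in a first-order A→B→C sequence is C_D = k₁C_{A0}(e^(−k₁t) − e^(−k₂t))/(k₂−k₁).
e^(−k₁t) = e^(−1.33×0.410) = e^(−0.5453) = 0.5797; e^(−k₂t) = e^(−1.255) = 0.2852.
C_D = 1.33×2.01/(3.06−1.33) × (0.5797−0.2852) = 1.545×0.2945 = 0.4550 mol/L.
C_A = C_{A0}e^(−k₁t) = 1.165 mol/L, so C_U = C_{A0}−C_A−C_D = 0.3898 mol/L; C_D/C_U = 1.17.

1.17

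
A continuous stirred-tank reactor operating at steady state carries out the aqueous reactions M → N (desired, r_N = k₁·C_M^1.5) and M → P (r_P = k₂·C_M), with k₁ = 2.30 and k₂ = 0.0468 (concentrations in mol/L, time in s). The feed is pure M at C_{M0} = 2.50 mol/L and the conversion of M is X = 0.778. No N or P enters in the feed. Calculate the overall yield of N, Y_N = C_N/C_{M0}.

0.757

Exit C_M = C_{M0}(1−X) = 2.50×0.222 = 0.5550 mol/L.
Rates in a CSTR are evaluated at the outlet concentration: r_N = 2.30×0.5550^1.5 = 0.9510, r_P = 0.0468×0.5550 = 0.02597.
Fraction of consumed M going to N: r_N/(r_N+r_P) = 0.9734.
C_N = 0.9734·C_{M0}·X = 0.9734×2.50×0.778 = 1.89 mol/L; Y_N = C_N/C_{M0} = 0.757.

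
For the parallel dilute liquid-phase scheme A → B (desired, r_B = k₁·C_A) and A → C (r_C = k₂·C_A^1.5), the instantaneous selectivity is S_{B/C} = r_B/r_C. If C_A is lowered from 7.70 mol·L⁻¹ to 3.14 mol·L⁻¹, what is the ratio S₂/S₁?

S_{B/C} = (k₁/k₂)·C_A^-0.5, so S₂/S₁ = (C_{A,2}/C_{A,1})^-0.5.
= (3.14/7.70)^(-0.5) = (0.4078)^(-0.5) = 1.57.

1.57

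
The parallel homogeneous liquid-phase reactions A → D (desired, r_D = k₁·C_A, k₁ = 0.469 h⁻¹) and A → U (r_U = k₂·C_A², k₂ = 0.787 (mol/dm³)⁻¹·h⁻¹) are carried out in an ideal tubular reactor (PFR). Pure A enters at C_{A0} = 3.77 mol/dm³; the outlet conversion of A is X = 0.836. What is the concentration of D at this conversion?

0.763 mol/dm³

C_A = C_{A0}(1−X) = 0.6183 mol/dm³.
Along a PFR/batch, dC_D/dC_A = −r_D/(r_D+r_U) = −k₁/(k₁+k₂·C_A).
Integrating from C_{A0} to C_A: C_D = (0.469/0.787)·ln[(0.469+0.787·3.77)/(0.469+0.787·0.618)] = 0.5959·ln(3.436/0.9556) = 0.7626 mol/dm³.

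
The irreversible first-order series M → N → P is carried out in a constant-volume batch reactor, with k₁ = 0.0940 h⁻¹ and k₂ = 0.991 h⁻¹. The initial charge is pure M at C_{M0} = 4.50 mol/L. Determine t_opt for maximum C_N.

2.63 h

The intermediate peaks when r₁ = r₂, i.e. k₁e^(−k₁t) = k₂e^(−k₂t), giving t_opt = ln(k₂/k₁)/(k₂−k₁).
= ln(0.991/0.0940)/(0.991−0.0940) = ln(10.54)/0.8970 = 2.355/0.8970 = 2.63 h.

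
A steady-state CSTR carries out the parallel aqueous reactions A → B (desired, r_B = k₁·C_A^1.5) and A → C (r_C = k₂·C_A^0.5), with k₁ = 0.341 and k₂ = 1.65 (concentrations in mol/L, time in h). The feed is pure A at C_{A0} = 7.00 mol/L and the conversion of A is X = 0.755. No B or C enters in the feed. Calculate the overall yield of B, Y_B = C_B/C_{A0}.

0.198

Exit C_A = C_{A0}(1−X) = 7.00×0.245 = 1.715 mol/L.
A CSTR operates uniformly at the exit composition, giving r_B = 0.7659 and r_C = 2.161 (each k·C_A^n at C_A = 1.715).
Fraction of consumed A going to B: r_B/(r_B+r_C) = 0.2617.
C_B = 0.2617·C_{A0}·X = 0.2617×7.00×0.755 = 1.38 mol/L; Y_B = C_B/C_{A0} = 0.198.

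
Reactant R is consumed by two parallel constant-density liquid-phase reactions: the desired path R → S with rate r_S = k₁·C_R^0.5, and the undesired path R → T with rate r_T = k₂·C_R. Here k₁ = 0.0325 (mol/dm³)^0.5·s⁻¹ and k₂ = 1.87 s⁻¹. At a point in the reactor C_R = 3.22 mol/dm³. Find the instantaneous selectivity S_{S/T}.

S_{S/T} = r_S/r_T = (k₁·C_R^0.5)/(k₂·C_R) = (k₁/k₂)·C_R^-0.5.
= (0.0325×3.220^0.5) / (1.87×3.220) = 0.05832/6.021 = 0.00969.

0.00969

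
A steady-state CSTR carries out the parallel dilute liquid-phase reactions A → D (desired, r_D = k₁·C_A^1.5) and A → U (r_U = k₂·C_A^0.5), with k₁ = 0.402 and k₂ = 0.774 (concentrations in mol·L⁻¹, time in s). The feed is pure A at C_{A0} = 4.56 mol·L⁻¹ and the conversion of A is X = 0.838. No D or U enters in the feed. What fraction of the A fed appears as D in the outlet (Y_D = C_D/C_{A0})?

0.232

Exit C_A = C_{A0}(1−X) = 4.56×0.162 = 0.7387 mol·L⁻¹.
In a CSTR the entire volume is at exit conditions, so r_D = 0.402×0.7387^1.5 = 0.2552 and r_U = 0.774×0.7387^0.5 = 0.6652.
Fraction of consumed A going to D: r_D/(r_D+r_U) = 0.2773.
C_D = 0.2773·C_{A0}·X = 0.2773×4.56×0.838 = 1.06 mol·L⁻¹; Y_D = C_D/C_{A0} = 0.232.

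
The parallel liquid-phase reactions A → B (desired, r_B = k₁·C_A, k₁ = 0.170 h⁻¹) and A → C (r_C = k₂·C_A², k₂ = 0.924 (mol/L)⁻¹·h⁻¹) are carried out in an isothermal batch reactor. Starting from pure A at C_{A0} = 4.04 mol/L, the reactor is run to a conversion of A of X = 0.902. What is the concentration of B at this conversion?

0.365 mol/L

C_A = C_{A0}(1−X) = 0.3959 mol/L.
Along a PFR/batch, dC_B/dC_A = −r_B/(r_B+r_C) = −k₁/(k₁+k₂·C_A).
Integrating from C_{A0} to C_A: C_B = (0.170/0.924)·ln[(0.170+0.924·4.04)/(0.170+0.924·0.396)] = 0.1840·ln(3.903/0.5358) = 0.3653 mol/L.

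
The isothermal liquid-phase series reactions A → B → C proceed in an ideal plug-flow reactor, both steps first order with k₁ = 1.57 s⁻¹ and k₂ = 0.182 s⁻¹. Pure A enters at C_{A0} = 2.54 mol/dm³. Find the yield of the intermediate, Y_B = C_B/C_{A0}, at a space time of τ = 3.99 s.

0.545

For first-order series with pure A initially, C_B(τ) = k₁C_{A0}/(k₂−k₁)·(e^(−k₁τ) − e^(−k₂τ)).
e^(−k₁τ) = e^(−1.57×3.99) = e^(−6.264) = 0.001903; e^(−k₂τ) = e^(−0.7262) = 0.4838.
C_B = 1.57×2.54/(0.182−1.57) × (0.001903−0.4838) = (-2.873)×(-0.4819) = 1.384 mol/dm³.
Y_B = C_B/C_{A0} = 1.384/2.54 = 0.545.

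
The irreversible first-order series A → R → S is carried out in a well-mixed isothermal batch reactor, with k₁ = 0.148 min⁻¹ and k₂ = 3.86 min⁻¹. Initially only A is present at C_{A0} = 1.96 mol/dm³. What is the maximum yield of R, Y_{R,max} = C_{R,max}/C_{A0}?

At the optimum, C_{R,max}/C_{A0} = (k₁/k₂)^[k₂/(k₂−k₁)].
= (0.148/3.86)^(3.86/(3.86−0.148)) = (0.03834)^(1.040) = 0.03367.

0.0337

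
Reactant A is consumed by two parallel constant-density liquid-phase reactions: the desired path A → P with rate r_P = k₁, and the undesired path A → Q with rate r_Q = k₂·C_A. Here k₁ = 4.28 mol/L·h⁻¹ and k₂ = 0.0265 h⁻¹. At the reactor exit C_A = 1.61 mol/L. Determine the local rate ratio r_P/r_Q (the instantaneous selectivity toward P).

S_{P/Q} = r_P/r_Q = (k₁)/(k₂·C_A) = (k₁/k₂)·C_A⁻¹.
= (4.28) / (0.0265×1.610) = 4.280/0.04267 = 100.
The undesired path is higher order in A, so low C_A (CSTR or dilute feed) favours P.

100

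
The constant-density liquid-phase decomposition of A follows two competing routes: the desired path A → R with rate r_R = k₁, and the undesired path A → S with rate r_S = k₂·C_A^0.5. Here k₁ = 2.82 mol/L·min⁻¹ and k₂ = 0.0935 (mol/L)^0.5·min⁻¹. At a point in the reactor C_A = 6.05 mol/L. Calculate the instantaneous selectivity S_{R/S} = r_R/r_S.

12.3

S_{R/S} = r_R/r_S = (k₁)/(k₂·C_A^0.5) = (k₁/k₂)·C_A^-0.5.
= (2.82) / (0.0935×6.050^0.5) = 2.820/0.2300 = 12.3.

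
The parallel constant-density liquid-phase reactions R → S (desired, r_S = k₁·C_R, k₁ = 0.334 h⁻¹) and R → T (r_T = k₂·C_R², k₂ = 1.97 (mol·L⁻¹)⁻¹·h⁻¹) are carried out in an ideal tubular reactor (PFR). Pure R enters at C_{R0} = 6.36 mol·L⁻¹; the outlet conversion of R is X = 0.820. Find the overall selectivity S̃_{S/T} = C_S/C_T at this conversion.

0.0550

C_R = C_{R0}(1−X) = 1.145 mol·L⁻¹.
Along a PFR/batch, dC_S/dC_R = −r_S/(r_S+r_T) = −k₁/(k₁+k₂·C_R).
Integrating from C_{R0} to C_R: C_S = (0.334/1.97)·ln[(0.334+1.97·6.36)/(0.334+1.97·1.14)] = 0.1695·ln(12.86/2.589) = 0.2718 mol·L⁻¹.
C_T = (C_{R0}−C_R)−C_S = 4.943 mol·L⁻¹; S̃_{S/T} = 0.2718/4.943 = 0.0550.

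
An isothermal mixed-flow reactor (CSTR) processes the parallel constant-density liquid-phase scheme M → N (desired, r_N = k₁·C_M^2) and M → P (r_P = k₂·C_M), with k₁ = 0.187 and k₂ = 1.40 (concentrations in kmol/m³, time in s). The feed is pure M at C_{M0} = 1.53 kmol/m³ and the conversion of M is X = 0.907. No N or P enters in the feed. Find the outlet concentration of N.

0.0259 kmol/m³

Exit C_M = C_{M0}(1−X) = 1.53×0.0930 = 0.1423 kmol/m³.
Rates in a CSTR are evaluated at the outlet concentration: r_N = 0.187×0.1423^2 = 0.003786, r_P = 1.40×0.1423 = 0.1992.
Fraction of consumed M going to N: r_N/(r_N+r_P) = 0.01865.
C_N = 0.01865·C_{M0}·X = 0.01865×1.53×0.907 = 0.0259 kmol/m³.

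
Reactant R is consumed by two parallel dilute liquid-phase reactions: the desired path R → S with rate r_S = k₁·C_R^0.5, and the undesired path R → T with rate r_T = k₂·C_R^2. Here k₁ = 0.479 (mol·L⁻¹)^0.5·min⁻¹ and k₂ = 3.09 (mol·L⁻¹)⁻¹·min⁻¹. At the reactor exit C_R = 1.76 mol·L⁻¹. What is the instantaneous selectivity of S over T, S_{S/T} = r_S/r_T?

S_{S/T} = r_S/r_T = (k₁·C_R^0.5)/(k₂·C_R^2) = (k₁/k₂)·C_R^-1.5.
= (0.479×1.760^0.5) / (3.09×1.760^2) = 0.6355/9.572 = 0.0664.

0.0664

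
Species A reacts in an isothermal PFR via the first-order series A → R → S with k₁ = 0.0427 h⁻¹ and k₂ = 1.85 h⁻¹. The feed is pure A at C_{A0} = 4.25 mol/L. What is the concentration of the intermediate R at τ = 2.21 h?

0.0897 mol/L

For first-order series with pure A initially, C_R(τ) = k₁C_{A0}/(k₂−k₁)·(e^(−k₁τ) − e^(−k₂τ)).
e^(−k₁τ) = e^(−0.0427×2.21) = e^(−0.09437) = 0.9099; e^(−k₂τ) = e^(−4.088) = 0.01676.
C_R = 0.0427×4.25/(1.85−0.0427) × (0.9099−0.01676) = 0.1004×0.8932 = 0.08969 mol/L.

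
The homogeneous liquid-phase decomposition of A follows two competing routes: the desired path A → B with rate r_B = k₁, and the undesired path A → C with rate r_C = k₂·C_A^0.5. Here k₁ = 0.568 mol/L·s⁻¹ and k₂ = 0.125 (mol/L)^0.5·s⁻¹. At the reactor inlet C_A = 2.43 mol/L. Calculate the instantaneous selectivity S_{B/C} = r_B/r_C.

S_{B/C} = r_B/r_C = (k₁)/(k₂·C_A^0.5) = (k₁/k₂)·C_A^-0.5.
= (0.568) / (0.125×2.430^0.5) = 0.5680/0.1949 = 2.91.
The undesired path is higher order in A, so low C_A (CSTR or dilute feed) favours B.

2.91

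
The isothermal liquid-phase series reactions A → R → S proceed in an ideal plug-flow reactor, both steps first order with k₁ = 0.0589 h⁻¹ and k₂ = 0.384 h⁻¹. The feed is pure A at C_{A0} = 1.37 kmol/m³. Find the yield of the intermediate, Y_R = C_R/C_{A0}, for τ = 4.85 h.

The intermediate concentration in a first-order A→B→C sequence is C_R = k₁C_{A0}(e^(−k₁τ) − e^(−k₂τ))/(k₂−k₁).
e^(−k₁τ) = e^(−0.0589×4.85) = e^(−0.2857) = 0.7515; e^(−k₂τ) = e^(−1.862) = 0.1553.
C_R = 0.0589×1.37/(0.384−0.0589) × (0.7515−0.1553) = 0.2482×0.5962 = 0.1480 kmol/m³.
Y_R = C_R/C_{A0} = 0.1480/1.37 = 0.108.

0.108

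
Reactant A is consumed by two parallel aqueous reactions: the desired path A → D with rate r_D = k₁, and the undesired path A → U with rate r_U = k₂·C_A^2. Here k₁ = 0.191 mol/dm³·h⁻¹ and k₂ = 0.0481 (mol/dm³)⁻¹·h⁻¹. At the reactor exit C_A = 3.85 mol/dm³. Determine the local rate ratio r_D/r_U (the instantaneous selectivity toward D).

S_{D/U} = r_D/r_U = (k₁)/(k₂·C_A^2) = (k₁/k₂)·C_A^-2.
= (0.191) / (0.0481×3.850^2) = 0.1910/0.7130 = 0.268.

0.268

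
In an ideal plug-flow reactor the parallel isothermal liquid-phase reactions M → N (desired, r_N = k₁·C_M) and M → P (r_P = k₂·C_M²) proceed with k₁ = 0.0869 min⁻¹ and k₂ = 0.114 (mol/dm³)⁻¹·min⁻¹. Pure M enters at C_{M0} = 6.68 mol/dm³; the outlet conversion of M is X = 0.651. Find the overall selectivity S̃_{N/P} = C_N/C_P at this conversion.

C_M = C_{M0}(1−X) = 2.331 mol/dm³.
Along a PFR/batch, dC_N/dC_M = −r_N/(r_N+r_P) = −k₁/(k₁+k₂·C_M).
Integrating from C_{M0} to C_M: C_N = (0.0869/0.114)·ln[(0.0869+0.114·6.68)/(0.0869+0.114·2.33)] = 0.7623·ln(0.8484/0.3527) = 0.6692 mol/dm³.
C_P = (C_{M0}−C_M)−C_N = 3.680 mol/dm³; S̃_{N/P} = 0.6692/3.680 = 0.182.

0.182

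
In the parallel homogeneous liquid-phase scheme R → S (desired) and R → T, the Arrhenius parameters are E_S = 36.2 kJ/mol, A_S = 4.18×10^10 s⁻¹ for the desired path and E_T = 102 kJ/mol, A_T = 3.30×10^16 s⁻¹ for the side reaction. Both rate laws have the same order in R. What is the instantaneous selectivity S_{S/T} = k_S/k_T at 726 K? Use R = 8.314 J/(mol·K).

k_S/k_T = (A_S/A_T)·exp[−(E_S−E_T)/(RT)] = (A_S/A_T)·exp[(E_T−E_S)/(RT)].
(E_T−E_S)/(RT) = (102−36.2)×10³/(8.314×726) = 65800/6036 = 10.90.
k_S/k_T = (4.18×10^10/3.30×10^16)·exp(10.90) = 1.267×10^-6 × 54248 = 0.0687.

0.0687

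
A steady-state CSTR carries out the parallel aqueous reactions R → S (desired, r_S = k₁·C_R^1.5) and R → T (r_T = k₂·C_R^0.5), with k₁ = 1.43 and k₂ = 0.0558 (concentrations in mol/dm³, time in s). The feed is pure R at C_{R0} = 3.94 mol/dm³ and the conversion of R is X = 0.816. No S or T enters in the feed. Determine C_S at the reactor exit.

3.05 mol/dm³

Exit C_R = C_{R0}(1−X) = 3.94×0.184 = 0.7250 mol/dm³.
In a CSTR the entire volume is at exit conditions, so r_S = 1.43×0.7250^1.5 = 0.8827 and r_T = 0.0558×0.7250^0.5 = 0.04751.
Fraction of consumed R going to S: r_S/(r_S+r_T) = 0.9489.
C_S = 0.9489·C_{R0}·X = 0.9489×3.94×0.816 = 3.05 mol/dm³.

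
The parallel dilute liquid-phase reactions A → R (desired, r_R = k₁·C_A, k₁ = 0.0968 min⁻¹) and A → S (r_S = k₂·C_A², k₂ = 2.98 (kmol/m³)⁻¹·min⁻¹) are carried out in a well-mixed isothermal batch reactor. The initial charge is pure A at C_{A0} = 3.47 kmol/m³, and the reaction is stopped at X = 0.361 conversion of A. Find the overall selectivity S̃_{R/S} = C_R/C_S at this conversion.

C_A = C_{A0}(1−X) = 2.217 kmol/m³.
Along a PFR/batch, dC_R/dC_A = −r_R/(r_R+r_S) = −k₁/(k₁+k₂·C_A).
Integrating from C_{A0} to C_A: C_R = (0.0968/2.98)·ln[(0.0968+2.98·3.47)/(0.0968+2.98·2.22)] = 0.03248·ln(10.44/6.704) = 0.01438 kmol/m³.
C_S = (C_{A0}−C_A)−C_R = 1.238 kmol/m³; S̃_{R/S} = 0.01438/1.238 = 0.0116.

0.0116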